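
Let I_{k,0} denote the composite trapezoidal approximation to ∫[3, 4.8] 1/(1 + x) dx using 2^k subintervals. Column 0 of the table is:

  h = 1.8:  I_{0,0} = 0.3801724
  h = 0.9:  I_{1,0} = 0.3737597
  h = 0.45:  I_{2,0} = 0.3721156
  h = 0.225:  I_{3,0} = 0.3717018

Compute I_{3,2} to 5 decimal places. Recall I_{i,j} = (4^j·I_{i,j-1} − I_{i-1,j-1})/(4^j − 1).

0.37156

Richardson extrapolation on the trapezoidal column (denominator 4−1=3):
I_{2,1} = (4·0.3721156 − 0.3737597) / 3 = 0.3715676
I_{3,1} = 0.3717018 + (0.3717018 − 0.3721156)/3 = 0.3715639
I_{3,2} = (16·0.3715639 − 0.3715676) / 15 = 0.3715637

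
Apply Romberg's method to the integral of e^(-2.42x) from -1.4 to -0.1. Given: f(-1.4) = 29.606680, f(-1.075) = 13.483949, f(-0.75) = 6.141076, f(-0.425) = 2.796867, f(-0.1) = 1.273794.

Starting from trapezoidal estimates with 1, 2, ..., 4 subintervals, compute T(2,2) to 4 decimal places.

11.7122

T(0,0) (trapezoid, 1 panel, h=1.3000): 20.072308
T(1,0) (trapezoid, 2 panels, h=0.6500): 14.027853
T(2,0) (trapezoid, 4 panels, h=0.3250): 12.305192
T(1,1) = 14.027853 + (14.027853 − 20.072308)/3 = 12.013035
T(2,1) = 12.305192 + (12.305192 − 14.027853)/3 = 11.730972
T(2,2) = 11.730972 + (11.730972 − 12.013035)/15 = 11.712168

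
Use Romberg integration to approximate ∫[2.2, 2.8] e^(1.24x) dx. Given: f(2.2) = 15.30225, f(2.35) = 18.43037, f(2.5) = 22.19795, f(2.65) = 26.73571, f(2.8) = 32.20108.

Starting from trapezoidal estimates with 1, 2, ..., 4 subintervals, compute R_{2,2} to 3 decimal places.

13.628

R_{0,0} (trapezoid, 1 panel, h=0.6000): 14.25100
R_{1,0} (trapezoid, 2 panels, h=0.3000): 13.78488
R_{2,0} (trapezoid, 4 panels, h=0.1500): 13.66735
R_{1,1} = 13.78488 + (13.78488 − 14.25100)/3 = 13.62951
R_{2,1} = 13.66735 + (13.66735 − 13.78488)/3 = 13.62817
R_{2,2} = 13.62817 + (13.62817 − 13.62951)/15 = 13.62808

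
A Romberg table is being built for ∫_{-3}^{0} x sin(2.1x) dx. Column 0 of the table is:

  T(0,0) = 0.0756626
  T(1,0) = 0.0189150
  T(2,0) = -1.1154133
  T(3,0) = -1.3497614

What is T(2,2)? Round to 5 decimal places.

-1.59309

Richardson extrapolation on the trapezoidal column (denominator 4−1=3):
T(1,1) = (4·0.0189150 − 0.0756626) / 3 = -0.0000009
T(2,1) = (4·(-1.1154133) − 0.0189150) / 3 = -1.4935227
T(2,2) = -1.4935227 + (-1.4935227 − (-0.0000009))/15 = -1.5930908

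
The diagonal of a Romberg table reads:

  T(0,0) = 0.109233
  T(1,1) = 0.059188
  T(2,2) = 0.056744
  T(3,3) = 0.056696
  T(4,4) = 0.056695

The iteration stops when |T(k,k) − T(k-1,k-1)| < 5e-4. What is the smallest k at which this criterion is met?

|T(1,1) − T(0,0)| = 0.050045 ≥ 5e-4
|T(2,2) − T(1,1)| = 0.002444 ≥ 5e-4
|T(3,3) − T(2,2)| = 0.000048 < 5e-4

k = 3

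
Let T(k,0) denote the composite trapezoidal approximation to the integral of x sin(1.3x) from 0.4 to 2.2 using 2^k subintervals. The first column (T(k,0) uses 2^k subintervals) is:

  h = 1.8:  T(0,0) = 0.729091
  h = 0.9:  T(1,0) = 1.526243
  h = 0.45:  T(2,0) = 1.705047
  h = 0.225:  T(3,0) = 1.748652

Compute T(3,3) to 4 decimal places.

T(1,1) = 1.526243 + (1.526243 − 0.729091)/3 = 1.791960
T(2,1) = 1.705047 + (1.705047 − 1.526243)/3 = 1.764648
T(3,1) = 1.748652 + (1.748652 − 1.705047)/3 = 1.763187
T(2,2) = (16·1.764648 − 1.791960) / 15 = 1.762827
T(3,2) = 1.763187 + (1.763187 − 1.764648)/15 = 1.763090
T(3,3) = (64·1.763090 − 1.762827) / 63 = 1.763094
(Column j=1 coincides with Simpson's rule on the same nodes.)

1.7631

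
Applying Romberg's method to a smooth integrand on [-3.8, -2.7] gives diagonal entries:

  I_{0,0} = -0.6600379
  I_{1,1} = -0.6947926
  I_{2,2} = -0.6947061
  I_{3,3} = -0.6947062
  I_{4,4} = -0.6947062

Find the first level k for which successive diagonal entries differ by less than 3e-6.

k = 3

|I_{1,1} − I_{0,0}| = 0.0347547 ≥ 3e-6
|I_{2,2} − I_{1,1}| = 0.0000865 ≥ 3e-6
|I_{3,3} − I_{2,2}| = 0.0000001 < 3e-6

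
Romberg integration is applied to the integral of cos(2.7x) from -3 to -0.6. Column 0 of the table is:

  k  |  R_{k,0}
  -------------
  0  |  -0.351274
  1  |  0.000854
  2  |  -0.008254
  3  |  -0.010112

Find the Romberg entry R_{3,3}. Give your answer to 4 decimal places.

Richardson extrapolation on the trapezoidal column (denominator 4−1=3):
R_{1,1} = (4·0.000854 − (-0.351274)) / 3 = 0.118230
R_{2,1} = -0.008254 + (-0.008254 − 0.000854)/3 = -0.011290
R_{3,1} = -0.010112 + (-0.010112 − (-0.008254))/3 = -0.010731
R_{2,2} = (16·(-0.011290) − 0.118230) / 15 = -0.019925
R_{3,2} = -0.010731 + (-0.010731 − (-0.011290))/15 = -0.010694
R_{3,3} = -0.010694 + (-0.010694 − (-0.019925))/63 = -0.010547

-0.0105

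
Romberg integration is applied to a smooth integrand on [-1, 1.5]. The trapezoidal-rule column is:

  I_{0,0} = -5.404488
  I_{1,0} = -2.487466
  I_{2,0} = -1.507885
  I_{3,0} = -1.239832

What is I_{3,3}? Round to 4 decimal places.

Richardson extrapolation on the trapezoidal column (denominator 4−1=3):
I_{1,1} = (4·(-2.487466) − (-5.404488)) / 3 = -1.515125
I_{2,1} = (4·(-1.507885) − (-2.487466)) / 3 = -1.181358
I_{3,1} = (4·(-1.239832) − (-1.507885)) / 3 = -1.150481
I_{2,2} = (16·(-1.181358) − (-1.515125)) / 15 = -1.159107
I_{3,2} = (16·(-1.150481) − (-1.181358)) / 15 = -1.148423
I_{3,3} = -1.148423 + (-1.148423 − (-1.159107))/63 = -1.148253

-1.1483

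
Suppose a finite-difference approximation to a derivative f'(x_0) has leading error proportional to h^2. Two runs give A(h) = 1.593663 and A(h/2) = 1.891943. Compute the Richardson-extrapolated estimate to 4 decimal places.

Extrapolated value = (4·A(h/2) − A(h)) / (4 − 1)
= (4·1.891943 − 1.593663) / 3
= 5.974109 / 3 = 1.991370

1.9914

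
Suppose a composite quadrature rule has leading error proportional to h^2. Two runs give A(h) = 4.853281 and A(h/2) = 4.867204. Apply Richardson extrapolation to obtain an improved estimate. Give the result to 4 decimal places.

The leading error scales as h^2; refining by a factor of 2 reduces it by 2^2 = 4.
Extrapolated value = (4·A(h/2) − A(h)) / (4 − 1)
= (4·4.867204 − 4.853281) / 3
= 14.615535 / 3 = 4.871845

4.8718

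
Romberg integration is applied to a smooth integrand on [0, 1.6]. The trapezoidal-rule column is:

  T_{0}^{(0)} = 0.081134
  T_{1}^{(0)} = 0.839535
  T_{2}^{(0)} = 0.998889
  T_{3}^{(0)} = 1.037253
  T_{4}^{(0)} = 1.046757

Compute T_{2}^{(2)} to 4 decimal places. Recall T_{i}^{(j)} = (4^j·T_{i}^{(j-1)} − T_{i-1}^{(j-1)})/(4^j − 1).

1.0493

Richardson extrapolation on the trapezoidal column (denominator 4−1=3):
T_{1}^{(1)} = 0.839535 + (0.839535 − 0.081134)/3 = 1.092335
T_{2}^{(1)} = (4·0.998889 − 0.839535) / 3 = 1.052007
T_{2}^{(2)} = 1.052007 + (1.052007 − 1.092335)/15 = 1.049318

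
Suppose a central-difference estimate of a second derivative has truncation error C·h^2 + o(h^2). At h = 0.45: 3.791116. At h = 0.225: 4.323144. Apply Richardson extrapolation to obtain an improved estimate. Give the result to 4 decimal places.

4.5005

Extrapolated value = (4·A(h/2) − A(h)) / (4 − 1)
= (4·4.323144 − 3.791116) / 3
= 13.501460 / 3 = 4.500487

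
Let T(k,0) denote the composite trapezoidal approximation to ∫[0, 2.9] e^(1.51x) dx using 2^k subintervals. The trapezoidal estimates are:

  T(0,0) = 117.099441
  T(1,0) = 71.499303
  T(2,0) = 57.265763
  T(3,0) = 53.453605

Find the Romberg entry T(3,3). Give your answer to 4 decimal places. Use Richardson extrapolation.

T(1,1) = (4·71.499303 − 117.099441) / 3 = 56.299257
T(2,1) = 57.265763 + (57.265763 − 71.499303)/3 = 52.521250
T(3,1) = 53.453605 + (53.453605 − 57.265763)/3 = 52.182886
T(2,2) = 52.521250 + (52.521250 − 56.299257)/15 = 52.269383
T(3,2) = (16·52.182886 − 52.521250) / 15 = 52.160328
T(3,3) = 52.160328 + (52.160328 − 52.269383)/63 = 52.158597

52.1586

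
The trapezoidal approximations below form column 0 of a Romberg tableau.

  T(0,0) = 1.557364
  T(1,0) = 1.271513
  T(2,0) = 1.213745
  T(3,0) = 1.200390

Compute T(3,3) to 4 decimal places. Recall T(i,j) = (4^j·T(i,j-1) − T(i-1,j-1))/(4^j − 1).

Richardson extrapolation on the trapezoidal column (denominator 4−1=3):
T(1,1) = (4·1.271513 − 1.557364) / 3 = 1.176229
T(2,1) = 1.213745 + (1.213745 − 1.271513)/3 = 1.194489
T(3,1) = 1.200390 + (1.200390 − 1.213745)/3 = 1.195938
T(2,2) = (16·1.194489 − 1.176229) / 15 = 1.195706
T(3,2) = (16·1.195938 − 1.194489) / 15 = 1.196035
T(3,3) = 1.196035 + (1.196035 − 1.195706)/63 = 1.196040
(Column j=1 coincides with Simpson's rule on the same nodes.)

1.1960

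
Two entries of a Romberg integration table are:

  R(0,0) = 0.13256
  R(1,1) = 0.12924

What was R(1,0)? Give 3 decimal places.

From R(1,1) = (4·R(1,0) − R(0,0))/3, solve for R(1,0):
4·R(1,0) = 3·0.12924 + 0.13256 = 0.52028
R(1,0) = 0.13007

0.130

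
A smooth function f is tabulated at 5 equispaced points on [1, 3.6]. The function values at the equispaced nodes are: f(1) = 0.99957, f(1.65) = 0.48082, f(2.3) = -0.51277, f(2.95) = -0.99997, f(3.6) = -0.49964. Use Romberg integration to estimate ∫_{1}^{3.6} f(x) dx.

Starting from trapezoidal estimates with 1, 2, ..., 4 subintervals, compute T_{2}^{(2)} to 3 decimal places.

-0.557

T_{0}^{(0)} (trapezoid, 1 panel, h=2.6000): 0.64991
T_{1}^{(0)} (trapezoid, 2 panels, h=1.3000): -0.34165
T_{2}^{(0)} (trapezoid, 4 panels, h=0.6500): -0.50827
T_{1}^{(1)} = -0.34165 + (-0.34165 − 0.64991)/3 = -0.67217
T_{2}^{(1)} = -0.50827 + (-0.50827 − (-0.34165))/3 = -0.56381
T_{2}^{(2)} = -0.56381 + (-0.56381 − (-0.67217))/15 = -0.55659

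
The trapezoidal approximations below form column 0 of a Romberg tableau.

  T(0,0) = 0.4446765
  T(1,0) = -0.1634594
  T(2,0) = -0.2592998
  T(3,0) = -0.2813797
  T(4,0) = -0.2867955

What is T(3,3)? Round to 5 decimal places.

-0.28861

Richardson extrapolation on the trapezoidal column (denominator 4−1=3):
T(1,1) = -0.1634594 + (-0.1634594 − 0.4446765)/3 = -0.3661714
T(2,1) = (4·(-0.2592998) − (-0.1634594)) / 3 = -0.2912466
T(3,1) = (4·(-0.2813797) − (-0.2592998)) / 3 = -0.2887397
T(2,2) = (16·(-0.2912466) − (-0.3661714)) / 15 = -0.2862516
T(3,2) = -0.2887397 + (-0.2887397 − (-0.2912466))/15 = -0.2885726
T(3,3) = (64·(-0.2885726) − (-0.2862516)) / 63 = -0.2886094
(Column j=1 coincides with Simpson's rule on the same nodes.)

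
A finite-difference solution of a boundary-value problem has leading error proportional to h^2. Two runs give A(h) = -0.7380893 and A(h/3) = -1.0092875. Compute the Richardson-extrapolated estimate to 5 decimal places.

-1.04319

The leading error scales as h^2; refining by a factor of 3 reduces it by 3^2 = 9.
Extrapolated value = (9·A(h/3) − A(h)) / (9 − 1)
= (9·(-1.0092875) − (-0.7380893)) / 8
= -8.3454982 / 8 = -1.0431873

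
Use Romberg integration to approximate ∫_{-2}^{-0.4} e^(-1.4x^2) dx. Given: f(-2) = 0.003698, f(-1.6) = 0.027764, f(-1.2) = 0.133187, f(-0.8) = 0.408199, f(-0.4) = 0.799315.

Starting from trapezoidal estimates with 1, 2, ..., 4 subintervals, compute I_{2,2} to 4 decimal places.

I_{0,0} (trapezoid, 1 panel, h=1.6000): 0.642410
I_{1,0} (trapezoid, 2 panels, h=0.8000): 0.427755
I_{2,0} (trapezoid, 4 panels, h=0.4000): 0.388263
I_{1,1} = 0.427755 + (0.427755 − 0.642410)/3 = 0.356203
I_{2,1} = 0.388263 + (0.388263 − 0.427755)/3 = 0.375099
I_{2,2} = 0.375099 + (0.375099 − 0.356203)/15 = 0.376359

0.3764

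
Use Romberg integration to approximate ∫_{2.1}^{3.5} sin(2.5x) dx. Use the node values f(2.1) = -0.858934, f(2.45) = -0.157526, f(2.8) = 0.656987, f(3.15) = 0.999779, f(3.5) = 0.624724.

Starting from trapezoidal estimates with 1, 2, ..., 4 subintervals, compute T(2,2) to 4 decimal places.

0.5164

T(0,0) (trapezoid, 1 panel, h=1.4000): -0.163947
T(1,0) (trapezoid, 2 panels, h=0.7000): 0.377917
T(2,0) (trapezoid, 4 panels, h=0.3500): 0.483747
T(1,1) = 0.377917 + (0.377917 − (-0.163947))/3 = 0.558538
T(2,1) = 0.483747 + (0.483747 − 0.377917)/3 = 0.519024
T(2,2) = 0.519024 + (0.519024 − 0.558538)/15 = 0.516390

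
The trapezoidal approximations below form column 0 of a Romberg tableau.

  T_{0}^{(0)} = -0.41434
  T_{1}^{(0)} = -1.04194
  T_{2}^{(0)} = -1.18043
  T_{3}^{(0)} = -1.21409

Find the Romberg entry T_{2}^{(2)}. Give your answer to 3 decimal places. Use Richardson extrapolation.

-1.225

Richardson extrapolation on the trapezoidal column (denominator 4−1=3):
T_{1}^{(1)} = -1.04194 + (-1.04194 − (-0.41434))/3 = -1.25114
T_{2}^{(1)} = -1.18043 + (-1.18043 − (-1.04194))/3 = -1.22659
T_{2}^{(2)} = (16·(-1.22659) − (-1.25114)) / 15 = -1.22495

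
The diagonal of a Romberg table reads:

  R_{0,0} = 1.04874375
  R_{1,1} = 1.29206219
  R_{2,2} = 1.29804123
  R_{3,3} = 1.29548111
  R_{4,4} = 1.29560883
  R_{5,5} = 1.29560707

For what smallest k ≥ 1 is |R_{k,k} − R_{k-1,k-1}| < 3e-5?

|R_{1,1} − R_{0,0}| = 0.24331844 ≥ 3e-5
|R_{2,2} − R_{1,1}| = 0.00597904 ≥ 3e-5
|R_{3,3} − R_{2,2}| = 0.00256012 ≥ 3e-5
|R_{4,4} − R_{3,3}| = 0.00012772 ≥ 3e-5
|R_{5,5} − R_{4,4}| = 0.00000176 < 3e-5

k = 5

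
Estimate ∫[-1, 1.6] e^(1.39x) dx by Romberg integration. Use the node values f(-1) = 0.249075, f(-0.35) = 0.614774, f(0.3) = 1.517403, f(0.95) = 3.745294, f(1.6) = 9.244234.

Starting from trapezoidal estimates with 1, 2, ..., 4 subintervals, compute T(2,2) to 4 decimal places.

T(0,0) (trapezoid, 1 panel, h=2.6000): 12.341302
T(1,0) (trapezoid, 2 panels, h=1.3000): 8.143275
T(2,0) (trapezoid, 4 panels, h=0.6500): 6.905682
T(1,1) = 8.143275 + (8.143275 − 12.341302)/3 = 6.743933
T(2,1) = 6.905682 + (6.905682 − 8.143275)/3 = 6.493151
T(2,2) = 6.493151 + (6.493151 − 6.743933)/15 = 6.476432

6.4764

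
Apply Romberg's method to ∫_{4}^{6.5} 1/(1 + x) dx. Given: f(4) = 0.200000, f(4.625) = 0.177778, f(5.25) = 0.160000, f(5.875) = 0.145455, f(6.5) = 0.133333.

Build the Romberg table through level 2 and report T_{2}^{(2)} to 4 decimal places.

T_{0}^{(0)} (trapezoid, 1 panel, h=2.5000): 0.416666
T_{1}^{(0)} (trapezoid, 2 panels, h=1.2500): 0.408333
T_{2}^{(0)} (trapezoid, 4 panels, h=0.6250): 0.406187
T_{1}^{(1)} = 0.408333 + (0.408333 − 0.416666)/3 = 0.405555
T_{2}^{(1)} = 0.406187 + (0.406187 − 0.408333)/3 = 0.405472
T_{2}^{(2)} = 0.405472 + (0.405472 − 0.405555)/15 = 0.405466

0.4055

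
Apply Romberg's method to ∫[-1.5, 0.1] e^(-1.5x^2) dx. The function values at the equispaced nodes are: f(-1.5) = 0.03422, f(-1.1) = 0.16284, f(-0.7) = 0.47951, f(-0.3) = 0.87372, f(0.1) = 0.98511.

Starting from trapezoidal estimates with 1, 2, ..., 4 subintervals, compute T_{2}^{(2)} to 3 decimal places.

0.819

T_{0}^{(0)} (trapezoid, 1 panel, h=1.6000): 0.81546
T_{1}^{(0)} (trapezoid, 2 panels, h=0.8000): 0.79134
T_{2}^{(0)} (trapezoid, 4 panels, h=0.4000): 0.81029
T_{1}^{(1)} = 0.79134 + (0.79134 − 0.81546)/3 = 0.78330
T_{2}^{(1)} = 0.81029 + (0.81029 − 0.79134)/3 = 0.81661
T_{2}^{(2)} = 0.81661 + (0.81661 − 0.78330)/15 = 0.81883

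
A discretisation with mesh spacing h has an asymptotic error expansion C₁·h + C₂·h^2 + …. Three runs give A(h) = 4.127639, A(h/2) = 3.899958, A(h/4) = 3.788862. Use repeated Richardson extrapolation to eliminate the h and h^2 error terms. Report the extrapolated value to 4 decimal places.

3.6796

First eliminate the h term (factor 2^1 = 2):
  B₁ = (2·3.899958 − 4.127639)/1 = 3.672277
  B₂ = (2·3.788862 − 3.899958)/1 = 3.677766
Then eliminate the h^2 term (factor 2^2 = 4):
  (4·3.677766 − 3.672277)/3 = 3.679596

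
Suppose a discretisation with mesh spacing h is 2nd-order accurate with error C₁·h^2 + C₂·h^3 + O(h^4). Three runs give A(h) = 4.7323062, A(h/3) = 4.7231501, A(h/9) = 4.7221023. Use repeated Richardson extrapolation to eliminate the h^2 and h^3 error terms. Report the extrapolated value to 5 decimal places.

4.72197

First eliminate the h^2 term (factor 3^2 = 9):
  B₁ = (9·4.7231501 − 4.7323062)/8 = 4.7220056
  B₂ = (9·4.7221023 − 4.7231501)/8 = 4.7219713
Then eliminate the h^3 term (factor 3^3 = 27):
  (27·4.7219713 − 4.7220056)/26 = 4.7219700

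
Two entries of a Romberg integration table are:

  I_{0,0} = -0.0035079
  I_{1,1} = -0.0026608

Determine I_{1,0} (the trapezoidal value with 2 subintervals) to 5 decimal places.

-0.00287

From I_{1,1} = (4·I_{1,0} − I_{0,0})/3, solve for I_{1,0}:
4·I_{1,0} = 3·(-0.0026608) + (-0.0035079) = -0.0114903
I_{1,0} = -0.0028726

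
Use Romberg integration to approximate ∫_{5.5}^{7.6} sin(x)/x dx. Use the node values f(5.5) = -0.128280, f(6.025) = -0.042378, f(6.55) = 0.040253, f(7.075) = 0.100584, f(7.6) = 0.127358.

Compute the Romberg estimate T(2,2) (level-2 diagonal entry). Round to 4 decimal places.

0.0546

T(0,0) (trapezoid, 1 panel, h=2.1000): -0.000968
T(1,0) (trapezoid, 2 panels, h=1.0500): 0.041782
T(2,0) (trapezoid, 4 panels, h=0.5250): 0.051449
T(1,1) = 0.041782 + (0.041782 − (-0.000968))/3 = 0.056032
T(2,1) = 0.051449 + (0.051449 − 0.041782)/3 = 0.054671
T(2,2) = 0.054671 + (0.054671 − 0.056032)/15 = 0.054580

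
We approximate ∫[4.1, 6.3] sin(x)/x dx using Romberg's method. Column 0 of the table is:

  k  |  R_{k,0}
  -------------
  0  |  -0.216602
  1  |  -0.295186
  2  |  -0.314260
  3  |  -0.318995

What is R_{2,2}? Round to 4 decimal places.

-0.3206

Richardson extrapolation on the trapezoidal column (denominator 4−1=3):
R_{1,1} = -0.295186 + (-0.295186 − (-0.216602))/3 = -0.321381
R_{2,1} = -0.314260 + (-0.314260 − (-0.295186))/3 = -0.320618
R_{2,2} = (16·(-0.320618) − (-0.321381)) / 15 = -0.320567
(Column j=1 coincides with Simpson's rule on the same nodes.)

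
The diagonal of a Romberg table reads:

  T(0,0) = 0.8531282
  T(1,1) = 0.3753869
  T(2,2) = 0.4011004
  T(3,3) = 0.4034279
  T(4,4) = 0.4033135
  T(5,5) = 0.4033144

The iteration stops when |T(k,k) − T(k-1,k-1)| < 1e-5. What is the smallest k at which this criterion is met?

|T(1,1) − T(0,0)| = 0.4777413 ≥ 1e-5
|T(2,2) − T(1,1)| = 0.0257135 ≥ 1e-5
|T(3,3) − T(2,2)| = 0.0023275 ≥ 1e-5
|T(4,4) − T(3,3)| = 0.0001144 ≥ 1e-5
|T(5,5) − T(4,4)| = 0.0000009 < 1e-5

k = 5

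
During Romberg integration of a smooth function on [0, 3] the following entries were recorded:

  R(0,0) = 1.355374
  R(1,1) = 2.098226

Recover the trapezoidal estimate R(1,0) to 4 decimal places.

From R(1,1) = (4·R(1,0) − R(0,0))/3, solve for R(1,0):
4·R(1,0) = 3·2.098226 + 1.355374 = 7.650052
R(1,0) = 1.912513

1.9125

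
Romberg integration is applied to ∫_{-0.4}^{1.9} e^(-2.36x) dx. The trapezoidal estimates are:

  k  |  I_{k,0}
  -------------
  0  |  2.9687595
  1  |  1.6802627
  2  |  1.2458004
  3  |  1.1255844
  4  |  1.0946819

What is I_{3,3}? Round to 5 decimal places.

1.08438

Richardson extrapolation on the trapezoidal column (denominator 4−1=3):
I_{1,1} = 1.6802627 + (1.6802627 − 2.9687595)/3 = 1.2507638
I_{2,1} = 1.2458004 + (1.2458004 − 1.6802627)/3 = 1.1009796
I_{3,1} = (4·1.1255844 − 1.2458004) / 3 = 1.0855124
I_{2,2} = (16·1.1009796 − 1.2507638) / 15 = 1.0909940
I_{3,2} = (16·1.0855124 − 1.1009796) / 15 = 1.0844813
I_{3,3} = 1.0844813 + (1.0844813 − 1.0909940)/63 = 1.0843779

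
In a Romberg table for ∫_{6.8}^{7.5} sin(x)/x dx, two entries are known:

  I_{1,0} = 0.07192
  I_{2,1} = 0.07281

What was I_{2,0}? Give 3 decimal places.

0.073

From I_{2,1} = (4·I_{2,0} − I_{1,0})/3, solve for I_{2,0}:
4·I_{2,0} = 3·0.07281 + 0.07192 = 0.29035
I_{2,0} = 0.07259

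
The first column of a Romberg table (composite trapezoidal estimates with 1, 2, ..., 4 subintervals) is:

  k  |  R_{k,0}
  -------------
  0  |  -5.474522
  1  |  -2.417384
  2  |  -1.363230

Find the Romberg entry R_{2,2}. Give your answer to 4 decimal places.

R_{1,1} = -2.417384 + (-2.417384 − (-5.474522))/3 = -1.398338
R_{2,1} = -1.363230 + (-1.363230 − (-2.417384))/3 = -1.011845
R_{2,2} = -1.011845 + (-1.011845 − (-1.398338))/15 = -0.986079

-0.9861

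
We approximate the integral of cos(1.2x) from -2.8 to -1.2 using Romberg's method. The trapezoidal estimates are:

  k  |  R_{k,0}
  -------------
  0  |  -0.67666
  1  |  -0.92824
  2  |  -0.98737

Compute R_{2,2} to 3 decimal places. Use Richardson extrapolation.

-1.007

R_{1,1} = -0.92824 + (-0.92824 − (-0.67666))/3 = -1.01210
R_{2,1} = (4·(-0.98737) − (-0.92824)) / 3 = -1.00708
R_{2,2} = -1.00708 + (-1.00708 − (-1.01210))/15 = -1.00675
(Column j=1 coincides with Simpson's rule on the same nodes.)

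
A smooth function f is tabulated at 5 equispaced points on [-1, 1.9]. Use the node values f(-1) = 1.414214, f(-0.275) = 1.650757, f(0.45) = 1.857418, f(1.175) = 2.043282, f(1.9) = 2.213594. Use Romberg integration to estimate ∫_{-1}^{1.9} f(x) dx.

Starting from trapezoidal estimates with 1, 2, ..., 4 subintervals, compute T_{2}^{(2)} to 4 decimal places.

T_{0}^{(0)} (trapezoid, 1 panel, h=2.9000): 5.260322
T_{1}^{(0)} (trapezoid, 2 panels, h=1.4500): 5.323417
T_{2}^{(0)} (trapezoid, 4 panels, h=0.7250): 5.339887
T_{1}^{(1)} = 5.323417 + (5.323417 − 5.260322)/3 = 5.344449
T_{2}^{(1)} = 5.339887 + (5.339887 − 5.323417)/3 = 5.345377
T_{2}^{(2)} = 5.345377 + (5.345377 − 5.344449)/15 = 5.345439

5.3454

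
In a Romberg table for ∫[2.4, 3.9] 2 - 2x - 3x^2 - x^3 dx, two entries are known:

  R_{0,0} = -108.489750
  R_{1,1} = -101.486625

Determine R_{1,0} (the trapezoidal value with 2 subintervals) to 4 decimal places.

From R_{1,1} = (4·R_{1,0} − R_{0,0})/3, solve for R_{1,0}:
4·R_{1,0} = 3·(-101.486625) + (-108.489750) = -412.949625
R_{1,0} = -103.237406

-103.2374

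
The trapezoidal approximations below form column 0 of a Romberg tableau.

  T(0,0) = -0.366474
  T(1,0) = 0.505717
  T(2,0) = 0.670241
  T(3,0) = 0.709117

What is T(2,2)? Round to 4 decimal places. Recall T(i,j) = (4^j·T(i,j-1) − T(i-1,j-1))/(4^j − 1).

0.7203

Richardson extrapolation on the trapezoidal column (denominator 4−1=3):
T(1,1) = (4·0.505717 − (-0.366474)) / 3 = 0.796447
T(2,1) = (4·0.670241 − 0.505717) / 3 = 0.725082
T(2,2) = 0.725082 + (0.725082 − 0.796447)/15 = 0.720324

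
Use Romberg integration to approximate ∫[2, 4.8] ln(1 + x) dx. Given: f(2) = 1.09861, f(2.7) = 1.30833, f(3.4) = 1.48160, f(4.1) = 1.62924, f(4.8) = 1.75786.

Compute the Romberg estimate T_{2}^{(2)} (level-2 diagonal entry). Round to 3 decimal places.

T_{0}^{(0)} (trapezoid, 1 panel, h=2.8000): 3.99906
T_{1}^{(0)} (trapezoid, 2 panels, h=1.4000): 4.07377
T_{2}^{(0)} (trapezoid, 4 panels, h=0.7000): 4.09318
T_{1}^{(1)} = 4.07377 + (4.07377 − 3.99906)/3 = 4.09867
T_{2}^{(1)} = 4.09318 + (4.09318 − 4.07377)/3 = 4.09965
T_{2}^{(2)} = 4.09965 + (4.09965 − 4.09867)/15 = 4.09972

4.100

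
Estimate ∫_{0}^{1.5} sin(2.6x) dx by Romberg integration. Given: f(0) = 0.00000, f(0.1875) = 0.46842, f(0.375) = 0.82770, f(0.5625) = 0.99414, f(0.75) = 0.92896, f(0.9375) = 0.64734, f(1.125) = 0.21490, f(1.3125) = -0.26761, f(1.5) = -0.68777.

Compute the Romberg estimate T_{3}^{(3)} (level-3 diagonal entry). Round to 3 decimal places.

0.664

T_{0}^{(0)} (trapezoid, 1 panel, h=1.5000): -0.51583
T_{1}^{(0)} (trapezoid, 2 panels, h=0.7500): 0.43881
T_{2}^{(0)} (trapezoid, 4 panels, h=0.3750): 0.61038
T_{3}^{(0)} (trapezoid, 8 panels, h=0.1875): 0.65062
T_{1}^{(1)} = 0.43881 + (0.43881 − (-0.51583))/3 = 0.75702
T_{2}^{(1)} = 0.61038 + (0.61038 − 0.43881)/3 = 0.66757
T_{3}^{(1)} = 0.65062 + (0.65062 − 0.61038)/3 = 0.66403
T_{2}^{(2)} = 0.66757 + (0.66757 − 0.75702)/15 = 0.66161
T_{3}^{(2)} = 0.66403 + (0.66403 − 0.66757)/15 = 0.66379
T_{3}^{(3)} = 0.66379 + (0.66379 − 0.66161)/63 = 0.66382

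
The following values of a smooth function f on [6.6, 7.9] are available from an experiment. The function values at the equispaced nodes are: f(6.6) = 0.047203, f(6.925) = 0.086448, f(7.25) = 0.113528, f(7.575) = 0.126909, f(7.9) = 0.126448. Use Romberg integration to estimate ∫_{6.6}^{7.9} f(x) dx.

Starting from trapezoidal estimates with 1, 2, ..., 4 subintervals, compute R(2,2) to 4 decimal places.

0.1359

R(0,0) (trapezoid, 1 panel, h=1.3000): 0.112873
R(1,0) (trapezoid, 2 panels, h=0.6500): 0.130230
R(2,0) (trapezoid, 4 panels, h=0.3250): 0.134456
R(1,1) = 0.130230 + (0.130230 − 0.112873)/3 = 0.136016
R(2,1) = 0.134456 + (0.134456 − 0.130230)/3 = 0.135865
R(2,2) = 0.135865 + (0.135865 − 0.136016)/15 = 0.135855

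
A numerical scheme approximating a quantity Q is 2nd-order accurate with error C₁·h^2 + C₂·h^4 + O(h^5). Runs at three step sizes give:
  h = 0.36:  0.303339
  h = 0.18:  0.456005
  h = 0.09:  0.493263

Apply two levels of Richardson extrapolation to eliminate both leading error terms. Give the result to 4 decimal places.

0.5056

First eliminate the h^2 term (factor 2^2 = 4):
  B₁ = (4·0.456005 − 0.303339)/3 = 0.506894
  B₂ = (4·0.493263 − 0.456005)/3 = 0.505682
Then eliminate the h^4 term (factor 2^4 = 16):
  (16·0.505682 − 0.506894)/15 = 0.505601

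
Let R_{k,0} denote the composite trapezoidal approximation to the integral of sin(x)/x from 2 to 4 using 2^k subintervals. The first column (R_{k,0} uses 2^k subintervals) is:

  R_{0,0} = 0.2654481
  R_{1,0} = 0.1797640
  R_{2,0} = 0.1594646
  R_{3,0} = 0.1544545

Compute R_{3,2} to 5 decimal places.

R_{2,1} = (4·0.1594646 − 0.1797640) / 3 = 0.1526981
R_{3,1} = 0.1544545 + (0.1544545 − 0.1594646)/3 = 0.1527845
R_{3,2} = (16·0.1527845 − 0.1526981) / 15 = 0.1527903
(Column j=1 coincides with Simpson's rule on the same nodes.)

0.15279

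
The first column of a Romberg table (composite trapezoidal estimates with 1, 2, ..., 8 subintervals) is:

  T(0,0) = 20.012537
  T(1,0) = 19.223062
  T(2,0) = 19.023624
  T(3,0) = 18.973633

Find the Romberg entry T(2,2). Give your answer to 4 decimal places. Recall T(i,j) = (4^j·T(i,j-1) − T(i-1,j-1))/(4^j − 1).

T(1,1) = (4·19.223062 − 20.012537) / 3 = 18.959904
T(2,1) = 19.023624 + (19.023624 − 19.223062)/3 = 18.957145
T(2,2) = (16·18.957145 − 18.959904) / 15 = 18.956961

18.9570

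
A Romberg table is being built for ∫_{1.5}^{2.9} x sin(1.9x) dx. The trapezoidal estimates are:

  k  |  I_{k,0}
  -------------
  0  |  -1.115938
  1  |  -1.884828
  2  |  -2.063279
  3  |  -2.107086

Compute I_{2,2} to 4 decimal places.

-2.1215

Richardson extrapolation on the trapezoidal column (denominator 4−1=3):
I_{1,1} = -1.884828 + (-1.884828 − (-1.115938))/3 = -2.141125
I_{2,1} = -2.063279 + (-2.063279 − (-1.884828))/3 = -2.122763
I_{2,2} = (16·(-2.122763) − (-2.141125)) / 15 = -2.121539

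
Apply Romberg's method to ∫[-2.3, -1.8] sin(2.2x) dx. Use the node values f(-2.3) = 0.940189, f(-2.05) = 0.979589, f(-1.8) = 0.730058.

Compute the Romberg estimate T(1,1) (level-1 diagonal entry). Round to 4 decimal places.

T(0,0) (trapezoid, 1 panel, h=0.5000): 0.417562
T(1,0) (trapezoid, 2 panels, h=0.2500): 0.453678
T(1,1) = 0.453678 + (0.453678 − 0.417562)/3 = 0.465717

0.4657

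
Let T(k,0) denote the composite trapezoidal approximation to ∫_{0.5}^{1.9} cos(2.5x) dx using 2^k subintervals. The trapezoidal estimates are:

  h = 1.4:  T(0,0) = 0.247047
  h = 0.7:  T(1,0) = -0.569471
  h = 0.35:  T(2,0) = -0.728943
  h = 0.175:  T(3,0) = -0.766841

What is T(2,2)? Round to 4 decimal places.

Richardson extrapolation on the trapezoidal column (denominator 4−1=3):
T(1,1) = (4·(-0.569471) − 0.247047) / 3 = -0.841644
T(2,1) = (4·(-0.728943) − (-0.569471)) / 3 = -0.782100
T(2,2) = -0.782100 + (-0.782100 − (-0.841644))/15 = -0.778130
(Column j=1 coincides with Simpson's rule on the same nodes.)

-0.7781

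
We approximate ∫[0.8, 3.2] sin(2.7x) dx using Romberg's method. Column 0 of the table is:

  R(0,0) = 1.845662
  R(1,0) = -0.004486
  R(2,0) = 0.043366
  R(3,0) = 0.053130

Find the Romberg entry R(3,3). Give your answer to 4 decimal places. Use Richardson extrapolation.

0.0554

R(1,1) = -0.004486 + (-0.004486 − 1.845662)/3 = -0.621202
R(2,1) = (4·0.043366 − (-0.004486)) / 3 = 0.059317
R(3,1) = (4·0.053130 − 0.043366) / 3 = 0.056385
R(2,2) = 0.059317 + (0.059317 − (-0.621202))/15 = 0.104685
R(3,2) = (16·0.056385 − 0.059317) / 15 = 0.056190
R(3,3) = (64·0.056190 − 0.104685) / 63 = 0.055420
(Column j=1 coincides with Simpson's rule on the same nodes.)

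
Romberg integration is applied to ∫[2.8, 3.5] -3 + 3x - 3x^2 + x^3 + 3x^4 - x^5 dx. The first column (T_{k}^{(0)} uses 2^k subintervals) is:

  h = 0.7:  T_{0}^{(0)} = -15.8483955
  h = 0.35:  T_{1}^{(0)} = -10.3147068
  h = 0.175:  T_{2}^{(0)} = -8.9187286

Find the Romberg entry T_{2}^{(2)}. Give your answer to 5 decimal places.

Richardson extrapolation on the trapezoidal column (denominator 4−1=3):
T_{1}^{(1)} = (4·(-10.3147068) − (-15.8483955)) / 3 = -8.4701439
T_{2}^{(1)} = -8.9187286 + (-8.9187286 − (-10.3147068))/3 = -8.4534025
T_{2}^{(2)} = (16·(-8.4534025) − (-8.4701439)) / 15 = -8.4522864

-8.45229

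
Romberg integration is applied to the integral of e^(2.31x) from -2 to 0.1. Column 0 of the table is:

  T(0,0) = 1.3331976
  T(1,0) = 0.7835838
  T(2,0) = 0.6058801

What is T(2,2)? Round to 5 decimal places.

0.54306

T(1,1) = (4·0.7835838 − 1.3331976) / 3 = 0.6003792
T(2,1) = 0.6058801 + (0.6058801 − 0.7835838)/3 = 0.5466455
T(2,2) = 0.5466455 + (0.5466455 − 0.6003792)/15 = 0.5430633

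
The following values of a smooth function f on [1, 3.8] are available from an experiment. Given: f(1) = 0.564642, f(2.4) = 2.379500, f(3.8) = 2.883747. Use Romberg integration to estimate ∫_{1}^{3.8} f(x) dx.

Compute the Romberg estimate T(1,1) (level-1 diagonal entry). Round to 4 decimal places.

T(0,0) (trapezoid, 1 panel, h=2.8000): 4.827745
T(1,0) (trapezoid, 2 panels, h=1.4000): 5.745172
T(1,1) = 5.745172 + (5.745172 − 4.827745)/3 = 6.050981

6.0510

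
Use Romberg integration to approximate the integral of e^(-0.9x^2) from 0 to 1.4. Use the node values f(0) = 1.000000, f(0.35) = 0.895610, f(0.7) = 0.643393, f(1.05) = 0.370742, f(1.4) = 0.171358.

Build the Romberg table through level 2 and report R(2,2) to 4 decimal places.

R(0,0) (trapezoid, 1 panel, h=1.4000): 0.819951
R(1,0) (trapezoid, 2 panels, h=0.7000): 0.860350
R(2,0) (trapezoid, 4 panels, h=0.3500): 0.873398
R(1,1) = 0.860350 + (0.860350 − 0.819951)/3 = 0.873816
R(2,1) = 0.873398 + (0.873398 − 0.860350)/3 = 0.877747
R(2,2) = 0.877747 + (0.877747 − 0.873816)/15 = 0.878009

0.8780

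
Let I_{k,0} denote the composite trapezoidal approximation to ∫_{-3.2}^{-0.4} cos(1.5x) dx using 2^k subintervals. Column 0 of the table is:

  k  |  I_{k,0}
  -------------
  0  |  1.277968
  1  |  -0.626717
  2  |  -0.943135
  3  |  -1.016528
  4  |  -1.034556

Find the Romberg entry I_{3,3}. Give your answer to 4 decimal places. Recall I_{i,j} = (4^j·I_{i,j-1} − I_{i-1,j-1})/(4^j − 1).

-1.0406

Richardson extrapolation on the trapezoidal column (denominator 4−1=3):
I_{1,1} = -0.626717 + (-0.626717 − 1.277968)/3 = -1.261612
I_{2,1} = -0.943135 + (-0.943135 − (-0.626717))/3 = -1.048608
I_{3,1} = (4·(-1.016528) − (-0.943135)) / 3 = -1.040992
I_{2,2} = -1.048608 + (-1.048608 − (-1.261612))/15 = -1.034408
I_{3,2} = -1.040992 + (-1.040992 − (-1.048608))/15 = -1.040484
I_{3,3} = -1.040484 + (-1.040484 − (-1.034408))/63 = -1.040580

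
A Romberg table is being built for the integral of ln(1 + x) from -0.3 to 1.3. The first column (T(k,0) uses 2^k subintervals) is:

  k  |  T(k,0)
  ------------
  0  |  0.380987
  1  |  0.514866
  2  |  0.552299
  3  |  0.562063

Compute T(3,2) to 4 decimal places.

Richardson extrapolation on the trapezoidal column (denominator 4−1=3):
T(2,1) = 0.552299 + (0.552299 − 0.514866)/3 = 0.564777
T(3,1) = 0.562063 + (0.562063 − 0.552299)/3 = 0.565318
T(3,2) = 0.565318 + (0.565318 − 0.564777)/15 = 0.565354

0.5654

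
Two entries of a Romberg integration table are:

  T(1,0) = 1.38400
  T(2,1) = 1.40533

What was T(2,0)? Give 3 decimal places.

From T(2,1) = (4·T(2,0) − T(1,0))/3, solve for T(2,0):
4·T(2,0) = 3·1.40533 + 1.38400 = 5.59999
T(2,0) = 1.40000

1.400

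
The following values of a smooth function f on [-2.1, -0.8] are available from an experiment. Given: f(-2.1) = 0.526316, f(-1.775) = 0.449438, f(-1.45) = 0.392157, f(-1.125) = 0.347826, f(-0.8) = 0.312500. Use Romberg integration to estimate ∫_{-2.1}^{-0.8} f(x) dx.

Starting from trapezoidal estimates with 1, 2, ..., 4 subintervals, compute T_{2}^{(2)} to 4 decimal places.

0.5213

T_{0}^{(0)} (trapezoid, 1 panel, h=1.3000): 0.545230
T_{1}^{(0)} (trapezoid, 2 panels, h=0.6500): 0.527517
T_{2}^{(0)} (trapezoid, 4 panels, h=0.3250): 0.522869
T_{1}^{(1)} = 0.527517 + (0.527517 − 0.545230)/3 = 0.521613
T_{2}^{(1)} = 0.522869 + (0.522869 − 0.527517)/3 = 0.521320
T_{2}^{(2)} = 0.521320 + (0.521320 − 0.521613)/15 = 0.521300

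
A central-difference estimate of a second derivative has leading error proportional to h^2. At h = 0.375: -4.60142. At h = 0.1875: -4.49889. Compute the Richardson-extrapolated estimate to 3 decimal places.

-4.465

Extrapolated value = (4·A(h/2) − A(h)) / (4 − 1)
= (4·(-4.49889) − (-4.60142)) / 3
= -13.39414 / 3 = -4.46471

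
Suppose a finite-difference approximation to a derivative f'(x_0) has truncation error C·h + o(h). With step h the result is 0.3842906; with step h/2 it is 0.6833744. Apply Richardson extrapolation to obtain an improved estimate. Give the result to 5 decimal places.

0.98246

Extrapolated value = (2·A(h/2) − A(h)) / (2 − 1)
= (2·0.6833744 − 0.3842906) / 1
= 0.9824582 / 1 = 0.9824582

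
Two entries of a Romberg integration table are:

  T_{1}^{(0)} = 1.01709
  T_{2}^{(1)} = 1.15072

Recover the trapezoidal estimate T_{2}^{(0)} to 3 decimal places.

1.117

From T_{2}^{(1)} = (4·T_{2}^{(0)} − T_{1}^{(0)})/3, solve for T_{2}^{(0)}:
4·T_{2}^{(0)} = 3·1.15072 + 1.01709 = 4.46925
T_{2}^{(0)} = 1.11731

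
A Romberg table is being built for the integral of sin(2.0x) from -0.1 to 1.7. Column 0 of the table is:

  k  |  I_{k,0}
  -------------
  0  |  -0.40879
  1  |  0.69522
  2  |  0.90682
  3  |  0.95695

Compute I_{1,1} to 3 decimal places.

1.063

Richardson extrapolation on the trapezoidal column (denominator 4−1=3):
I_{1,1} = (4·0.69522 − (-0.40879)) / 3 = 1.06322
(Column j=1 coincides with Simpson's rule on the same nodes.)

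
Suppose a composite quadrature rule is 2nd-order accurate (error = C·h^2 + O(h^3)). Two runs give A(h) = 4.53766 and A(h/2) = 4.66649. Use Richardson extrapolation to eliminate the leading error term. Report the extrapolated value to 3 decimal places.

The leading error scales as h^2; refining by a factor of 2 reduces it by 2^2 = 4.
Extrapolated value = (4·A(h/2) − A(h)) / (4 − 1)
= (4·4.66649 − 4.53766) / 3
= 14.12830 / 3 = 4.70943

4.709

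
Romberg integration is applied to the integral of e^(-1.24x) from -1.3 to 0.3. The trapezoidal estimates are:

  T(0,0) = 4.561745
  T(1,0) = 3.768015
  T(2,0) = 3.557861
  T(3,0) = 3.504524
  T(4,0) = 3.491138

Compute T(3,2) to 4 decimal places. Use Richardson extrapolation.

3.4867

Richardson extrapolation on the trapezoidal column (denominator 4−1=3):
T(2,1) = (4·3.557861 − 3.768015) / 3 = 3.487810
T(3,1) = 3.504524 + (3.504524 − 3.557861)/3 = 3.486745
T(3,2) = 3.486745 + (3.486745 − 3.487810)/15 = 3.486674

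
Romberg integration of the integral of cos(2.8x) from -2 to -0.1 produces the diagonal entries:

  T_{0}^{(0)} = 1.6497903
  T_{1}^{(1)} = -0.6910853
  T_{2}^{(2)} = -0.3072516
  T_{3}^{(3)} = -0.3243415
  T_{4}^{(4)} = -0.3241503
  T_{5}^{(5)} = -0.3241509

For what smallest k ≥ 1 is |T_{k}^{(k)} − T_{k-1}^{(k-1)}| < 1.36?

k = 2

|T_{1}^{(1)} − T_{0}^{(0)}| = 2.3408756 ≥ 1.36
|T_{2}^{(2)} − T_{1}^{(1)}| = 0.3838337 < 1.36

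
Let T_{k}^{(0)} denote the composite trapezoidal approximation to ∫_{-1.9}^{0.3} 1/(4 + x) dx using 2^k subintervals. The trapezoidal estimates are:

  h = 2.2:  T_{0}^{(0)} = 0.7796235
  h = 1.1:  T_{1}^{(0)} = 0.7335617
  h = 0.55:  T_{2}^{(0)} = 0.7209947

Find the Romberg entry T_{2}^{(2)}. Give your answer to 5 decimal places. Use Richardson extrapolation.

0.71671

Richardson extrapolation on the trapezoidal column (denominator 4−1=3):
T_{1}^{(1)} = (4·0.7335617 − 0.7796235) / 3 = 0.7182078
T_{2}^{(1)} = (4·0.7209947 − 0.7335617) / 3 = 0.7168057
T_{2}^{(2)} = (16·0.7168057 − 0.7182078) / 15 = 0.7167122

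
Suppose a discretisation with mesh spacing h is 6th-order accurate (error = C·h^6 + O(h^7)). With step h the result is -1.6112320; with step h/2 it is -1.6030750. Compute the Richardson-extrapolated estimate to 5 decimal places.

-1.60295

Extrapolated value = (64·A(h/2) − A(h)) / (64 − 1)
= (64·(-1.6030750) − (-1.6112320)) / 63
= -100.9855680 / 63 = -1.6029455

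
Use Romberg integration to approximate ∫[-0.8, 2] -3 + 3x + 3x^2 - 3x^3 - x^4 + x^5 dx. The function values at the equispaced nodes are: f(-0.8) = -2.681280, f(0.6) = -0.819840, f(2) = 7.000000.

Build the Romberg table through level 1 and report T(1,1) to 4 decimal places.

0.4850

T(0,0) (trapezoid, 1 panel, h=2.8000): 6.046208
T(1,0) (trapezoid, 2 panels, h=1.4000): 1.875328
T(1,1) = 1.875328 + (1.875328 − 6.046208)/3 = 0.485035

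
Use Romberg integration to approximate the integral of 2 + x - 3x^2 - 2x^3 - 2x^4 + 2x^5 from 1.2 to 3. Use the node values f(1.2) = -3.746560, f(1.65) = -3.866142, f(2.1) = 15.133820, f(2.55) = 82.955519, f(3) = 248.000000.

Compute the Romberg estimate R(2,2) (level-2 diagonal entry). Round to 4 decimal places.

88.4448

R(0,0) (trapezoid, 1 panel, h=1.8000): 219.828096
R(1,0) (trapezoid, 2 panels, h=0.9000): 123.534486
R(2,0) (trapezoid, 4 panels, h=0.4500): 97.357463
R(1,1) = 123.534486 + (123.534486 − 219.828096)/3 = 91.436616
R(2,1) = 97.357463 + (97.357463 − 123.534486)/3 = 88.631789
R(2,2) = 88.631789 + (88.631789 − 91.436616)/15 = 88.444801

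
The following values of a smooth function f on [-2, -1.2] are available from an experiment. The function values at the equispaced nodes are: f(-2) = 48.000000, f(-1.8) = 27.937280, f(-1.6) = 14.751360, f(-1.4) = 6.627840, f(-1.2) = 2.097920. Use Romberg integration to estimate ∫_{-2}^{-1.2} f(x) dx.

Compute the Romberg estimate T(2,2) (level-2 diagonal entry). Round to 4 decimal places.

T(0,0) (trapezoid, 1 panel, h=0.8000): 20.039168
T(1,0) (trapezoid, 2 panels, h=0.4000): 15.920128
T(2,0) (trapezoid, 4 panels, h=0.2000): 14.873088
T(1,1) = 15.920128 + (15.920128 − 20.039168)/3 = 14.547115
T(2,1) = 14.873088 + (14.873088 − 15.920128)/3 = 14.524075
T(2,2) = 14.524075 + (14.524075 − 14.547115)/15 = 14.522539

14.5225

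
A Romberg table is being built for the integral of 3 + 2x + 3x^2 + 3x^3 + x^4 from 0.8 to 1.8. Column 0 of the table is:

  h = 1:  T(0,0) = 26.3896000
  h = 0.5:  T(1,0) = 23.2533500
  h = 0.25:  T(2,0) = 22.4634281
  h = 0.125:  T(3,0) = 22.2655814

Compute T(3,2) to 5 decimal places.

T(2,1) = 22.4634281 + (22.4634281 − 23.2533500)/3 = 22.2001208
T(3,1) = (4·22.2655814 − 22.4634281) / 3 = 22.1996325
T(3,2) = (16·22.1996325 − 22.2001208) / 15 = 22.1995999
(Column j=1 coincides with Simpson's rule on the same nodes.)

22.19960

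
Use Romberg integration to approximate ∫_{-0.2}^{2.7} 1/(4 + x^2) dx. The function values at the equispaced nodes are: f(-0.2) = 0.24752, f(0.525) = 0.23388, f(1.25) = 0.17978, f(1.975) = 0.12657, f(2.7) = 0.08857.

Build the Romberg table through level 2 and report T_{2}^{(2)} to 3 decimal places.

0.517

T_{0}^{(0)} (trapezoid, 1 panel, h=2.9000): 0.48733
T_{1}^{(0)} (trapezoid, 2 panels, h=1.4500): 0.50435
T_{2}^{(0)} (trapezoid, 4 panels, h=0.7250): 0.51350
T_{1}^{(1)} = 0.50435 + (0.50435 − 0.48733)/3 = 0.51002
T_{2}^{(1)} = 0.51350 + (0.51350 − 0.50435)/3 = 0.51655
T_{2}^{(2)} = 0.51655 + (0.51655 − 0.51002)/15 = 0.51699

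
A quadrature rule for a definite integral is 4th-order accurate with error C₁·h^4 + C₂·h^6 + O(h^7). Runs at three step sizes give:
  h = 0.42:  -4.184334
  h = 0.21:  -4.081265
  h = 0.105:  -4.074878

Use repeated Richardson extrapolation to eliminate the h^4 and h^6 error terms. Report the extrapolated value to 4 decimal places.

First eliminate the h^4 term (factor 2^4 = 16):
  B₁ = (16·(-4.081265) − (-4.184334))/15 = -4.074394
  B₂ = (16·(-4.074878) − (-4.081265))/15 = -4.074452
Then eliminate the h^6 term (factor 2^6 = 64):
  (64·(-4.074452) − (-4.074394))/63 = -4.074453

-4.0745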